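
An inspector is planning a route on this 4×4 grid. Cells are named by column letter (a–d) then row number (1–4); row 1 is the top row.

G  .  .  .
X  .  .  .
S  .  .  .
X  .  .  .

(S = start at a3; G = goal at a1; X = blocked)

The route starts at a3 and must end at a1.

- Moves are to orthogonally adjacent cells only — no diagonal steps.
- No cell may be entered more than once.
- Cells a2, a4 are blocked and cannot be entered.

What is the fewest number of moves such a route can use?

The Manhattan distance from a3 to a1 is |3−1| + |1−1| = 2, so at least 2 moves are needed.
That bound ignores the blocked cells. Measuring each leg by the fewest moves that actually steer around them (a3→a1: 4) raises the lower bound to 4.
A route of 4 moves exists: a3 → b3 → b2 → b1 → a1.
Since 4 matches that lower bound, it is optimal.

4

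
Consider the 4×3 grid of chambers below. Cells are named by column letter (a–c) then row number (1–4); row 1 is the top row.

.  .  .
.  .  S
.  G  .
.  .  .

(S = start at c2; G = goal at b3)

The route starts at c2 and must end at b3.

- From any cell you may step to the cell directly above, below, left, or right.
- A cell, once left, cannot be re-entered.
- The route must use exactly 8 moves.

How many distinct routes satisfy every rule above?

5

Need simple routes of exactly 8 moves from c2 to b3 (Manhattan distance 2, so 3 moves are spent on a detour and 3 undoing it).
Enumerating: c2 c1 b1 b2 a2 a3 a4 b4 b3 | c2 c1 b1 a1 a2 a3 a4 b4 b3 | c2 c3 c4 b4 a4 a3 a2 b2 b3 | c2 b2 b1 a1 a2 a3 a4 b4 b3 | c2 b2 a2 a3 a4 b4 c4 c3 b3.
That gives 5 routes.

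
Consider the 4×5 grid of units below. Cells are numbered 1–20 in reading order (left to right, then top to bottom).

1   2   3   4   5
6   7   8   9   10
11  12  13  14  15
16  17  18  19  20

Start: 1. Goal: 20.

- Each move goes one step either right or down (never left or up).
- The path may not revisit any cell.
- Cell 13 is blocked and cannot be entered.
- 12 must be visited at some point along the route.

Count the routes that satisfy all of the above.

3

A right/down-only route from 1 to 20 makes exactly 3 down-moves and 4 right-moves in some order.
With no other constraints that would be C(7,3) = 35 routes.
Split at 12 and multiply the segment counts (each segment already excludes blocked cells): 1→12: 3; 12→20: 1; product = 3.
That gives 3 routes.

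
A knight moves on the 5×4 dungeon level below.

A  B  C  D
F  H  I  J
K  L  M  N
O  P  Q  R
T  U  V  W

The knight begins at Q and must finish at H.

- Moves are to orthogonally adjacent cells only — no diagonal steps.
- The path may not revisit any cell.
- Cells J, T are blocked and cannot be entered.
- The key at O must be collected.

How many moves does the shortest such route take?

Any route passes through O somewhere between Q and H. Summing Manhattan distances along the two legs (Q → O → H) gives a lower bound of 2 + 3 = 5 moves.
A route of 5 moves achieves this: Q → P → O → K → F → H.
Since 5 matches the lower bound, it is optimal.

5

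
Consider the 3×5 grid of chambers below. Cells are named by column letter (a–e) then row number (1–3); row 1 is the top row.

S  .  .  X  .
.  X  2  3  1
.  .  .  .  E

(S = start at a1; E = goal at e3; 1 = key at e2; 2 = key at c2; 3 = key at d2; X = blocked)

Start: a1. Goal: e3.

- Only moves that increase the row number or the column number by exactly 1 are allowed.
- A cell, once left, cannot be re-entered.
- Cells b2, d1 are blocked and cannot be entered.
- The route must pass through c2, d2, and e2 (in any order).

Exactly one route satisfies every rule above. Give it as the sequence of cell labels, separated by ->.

Moves only go right or down, so the column and row indices never decrease.
Route from a1: right 2 to c1, down 1 to c2, right 2 to e2, down 1 to e3 — 6 moves in all.
Check: all required cells visited.

a1 -> b1 -> c1 -> c2 -> d2 -> e2 -> e3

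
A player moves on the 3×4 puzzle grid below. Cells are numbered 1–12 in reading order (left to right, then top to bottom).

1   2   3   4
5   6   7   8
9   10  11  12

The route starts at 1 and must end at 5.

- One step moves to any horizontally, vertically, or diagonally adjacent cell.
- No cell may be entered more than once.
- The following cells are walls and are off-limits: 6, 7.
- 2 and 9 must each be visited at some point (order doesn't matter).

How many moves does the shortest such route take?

7

Any route passes through 2 and 9 in some order between 1 and 5. Summing Chebyshev distances along each leg and taking the cheapest ordering (1 → 2 → 9 → 5) gives a lower bound of 1 + 2 + 1 = 4 moves.
The shortest route satisfying every rule uses 7 moves: 1 → 2 → 3 → 8 → 11 → 10 → 9 → 5.
The bound of 4 isn't tight here; checking systematically, no route of length 4 through 6 satisfies every constraint, so 7 is the minimum.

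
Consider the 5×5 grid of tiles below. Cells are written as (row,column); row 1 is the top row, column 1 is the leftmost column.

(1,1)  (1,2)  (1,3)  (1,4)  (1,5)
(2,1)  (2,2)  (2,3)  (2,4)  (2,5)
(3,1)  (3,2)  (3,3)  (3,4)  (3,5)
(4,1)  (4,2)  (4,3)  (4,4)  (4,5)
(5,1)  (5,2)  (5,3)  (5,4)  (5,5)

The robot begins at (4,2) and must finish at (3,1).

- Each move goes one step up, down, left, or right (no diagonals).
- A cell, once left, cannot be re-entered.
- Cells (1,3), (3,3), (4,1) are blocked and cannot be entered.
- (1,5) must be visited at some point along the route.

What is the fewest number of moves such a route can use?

12

Any route passes through (1,5) somewhere between (4,2) and (3,1). Summing Manhattan distances along the two legs ((4,2) → (1,5) → (3,1)) gives a lower bound of 6 + 6 = 12 moves.
A route of 12 moves achieves this: (4,2) → (4,3) → (4,4) → (3,4) → (3,5) → (2,5) → (1,5) → (1,4) → (2,4) → (2,3) → (2,2) → (3,2) → (3,1).
Since 12 matches the lower bound, it is optimal.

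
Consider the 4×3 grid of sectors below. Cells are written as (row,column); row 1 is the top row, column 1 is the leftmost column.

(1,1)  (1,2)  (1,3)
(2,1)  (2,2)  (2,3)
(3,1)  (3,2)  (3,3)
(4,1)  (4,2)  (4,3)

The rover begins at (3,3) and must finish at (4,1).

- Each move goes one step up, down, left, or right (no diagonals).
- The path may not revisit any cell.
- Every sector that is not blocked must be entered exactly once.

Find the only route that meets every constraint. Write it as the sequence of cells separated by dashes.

(3,3) - (4,3) - (4,2) - (3,2) - (2,2) - (2,3) - (1,3) - (1,2) - (1,1) - (2,1) - (3,1) - (4,1)

Need to visit all 12 open cells exactly once, starting at (3,3) and ending at (4,1).
Route from (3,3): down to (4,3), left to (4,2), 2× up (reaching (2,2)), right to (2,3), up to (1,3), 2× left (reaching (1,1)), 3× down (reaching (4,1)) — 11 moves in all.
Check: all 12 open cells covered.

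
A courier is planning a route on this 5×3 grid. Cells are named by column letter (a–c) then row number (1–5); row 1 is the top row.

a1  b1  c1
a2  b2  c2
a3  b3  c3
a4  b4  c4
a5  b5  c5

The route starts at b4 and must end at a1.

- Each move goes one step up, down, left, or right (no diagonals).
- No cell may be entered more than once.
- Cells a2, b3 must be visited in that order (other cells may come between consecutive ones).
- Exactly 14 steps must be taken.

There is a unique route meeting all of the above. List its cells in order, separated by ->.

b4 -> c4 -> c5 -> b5 -> a5 -> a4 -> a3 -> a2 -> b2 -> b3 -> c3 -> c2 -> c1 -> b1 -> a1

The waypoints must appear in the order a2, b3, with no cell reused.
Route from b4: right to c4, down to c5, 2× left (reaching a5), 3× up (reaching a2), right to b2, down to b3, right to c3, 2× up (reaching c1), 2× left (reaching a1) — 14 moves in all.
Check: order respected (a2 at step 7, b3 at step 9); 14 moves as required.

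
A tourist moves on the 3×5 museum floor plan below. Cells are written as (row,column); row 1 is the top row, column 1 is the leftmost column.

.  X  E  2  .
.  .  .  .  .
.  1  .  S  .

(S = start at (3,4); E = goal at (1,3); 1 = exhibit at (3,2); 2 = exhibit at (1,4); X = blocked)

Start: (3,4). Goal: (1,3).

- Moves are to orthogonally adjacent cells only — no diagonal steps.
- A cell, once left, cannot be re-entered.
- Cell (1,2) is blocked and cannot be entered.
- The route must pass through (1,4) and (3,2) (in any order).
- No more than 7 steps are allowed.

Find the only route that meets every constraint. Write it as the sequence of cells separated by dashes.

The budget equals the shortest possible length, so every move has to be on a shortest route through the required cells.
Route from (3,4): left 2 to (3,2), up 1 to (2,2), right 2 to (2,4), up 1 to (1,4), left 1 to (1,3) — 7 moves in all.
Check: all required cells visited; 7 ≤ 7 moves.

(3,4) - (3,3) - (3,2) - (2,2) - (2,3) - (2,4) - (1,4) - (1,3)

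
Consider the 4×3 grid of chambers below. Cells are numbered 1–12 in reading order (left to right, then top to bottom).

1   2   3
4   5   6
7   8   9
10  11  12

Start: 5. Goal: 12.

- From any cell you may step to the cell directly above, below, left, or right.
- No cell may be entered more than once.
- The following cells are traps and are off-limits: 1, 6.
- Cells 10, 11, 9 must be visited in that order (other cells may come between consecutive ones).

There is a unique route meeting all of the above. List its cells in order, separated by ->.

5 -> 4 -> 7 -> 10 -> 11 -> 8 -> 9 -> 12

The waypoints must appear in the order 10, 11, 9, with no cell reused.
Route from 5: left to 4, 2× down (reaching 10), right to 11, up to 8, right to 9, down to 12 — 7 moves in all.
Check: order respected (10 at step 3, 11 at step 4, 9 at step 6).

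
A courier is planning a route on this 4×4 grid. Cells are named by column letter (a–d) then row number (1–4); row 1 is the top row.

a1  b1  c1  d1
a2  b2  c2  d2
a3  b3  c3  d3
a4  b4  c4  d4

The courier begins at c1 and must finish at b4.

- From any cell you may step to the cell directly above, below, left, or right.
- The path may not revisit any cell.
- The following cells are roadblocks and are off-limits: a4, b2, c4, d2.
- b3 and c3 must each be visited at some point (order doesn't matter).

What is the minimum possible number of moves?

Any route passes through b3 and c3 in some order between c1 and b4. Summing Manhattan distances along each leg and taking the cheapest ordering (c1 → c3 → b3 → b4) gives a lower bound of 2 + 1 + 1 = 4 moves.
A route of 4 moves achieves this: c1 → c2 → c3 → b3 → b4.
Since 4 matches the lower bound, it is optimal.

4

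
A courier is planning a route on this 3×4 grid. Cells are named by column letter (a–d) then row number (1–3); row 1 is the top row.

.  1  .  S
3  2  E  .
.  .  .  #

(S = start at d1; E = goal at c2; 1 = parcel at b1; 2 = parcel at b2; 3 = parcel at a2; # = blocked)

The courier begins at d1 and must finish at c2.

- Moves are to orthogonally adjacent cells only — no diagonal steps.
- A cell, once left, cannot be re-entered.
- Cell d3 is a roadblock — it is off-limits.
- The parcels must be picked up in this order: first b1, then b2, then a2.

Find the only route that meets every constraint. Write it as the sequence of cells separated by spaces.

The waypoints must appear in the order b1, b2, a2, with no cell reused.
Route from d1: left 2 to b1, down 1 to b2, left 1 to a2, down 1 to a3, right 2 to c3, up 1 to c2 — 8 moves in all.
Check: order respected (1 at step 2, 2 at step 3, 3 at step 4).

d1 c1 b1 b2 a2 a3 b3 c3 c2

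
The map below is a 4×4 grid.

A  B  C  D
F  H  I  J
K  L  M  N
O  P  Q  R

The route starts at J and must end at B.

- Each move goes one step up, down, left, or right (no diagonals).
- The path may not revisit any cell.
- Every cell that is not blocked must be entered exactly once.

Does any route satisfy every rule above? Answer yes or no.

One route that works: J → D → C → I → M → N → R → Q → P → O → K → L → H → F → A → B.

yes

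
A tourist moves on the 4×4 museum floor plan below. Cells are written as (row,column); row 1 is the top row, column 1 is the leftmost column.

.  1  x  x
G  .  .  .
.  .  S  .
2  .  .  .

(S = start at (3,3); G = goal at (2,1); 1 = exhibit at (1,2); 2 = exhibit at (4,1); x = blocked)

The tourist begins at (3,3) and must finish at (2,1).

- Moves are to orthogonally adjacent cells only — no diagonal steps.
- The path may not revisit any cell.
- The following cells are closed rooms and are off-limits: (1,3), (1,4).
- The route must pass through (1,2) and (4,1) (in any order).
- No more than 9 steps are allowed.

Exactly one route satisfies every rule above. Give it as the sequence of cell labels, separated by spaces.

(3,3) (4,3) (4,2) (4,1) (3,1) (3,2) (2,2) (1,2) (1,1) (2,1)

Any route must reach (1,2) and (4,1) and still end at (2,1) within 9 moves, so the order of the required stops is forced.
Route from (3,3): down to (4,3), 2× left (reaching (4,1)), up to (3,1), right to (3,2), 2× up (reaching (1,2)), left to (1,1), down to (2,1) — 9 moves in all.
Check: all required cells visited; 9 ≤ 9 moves.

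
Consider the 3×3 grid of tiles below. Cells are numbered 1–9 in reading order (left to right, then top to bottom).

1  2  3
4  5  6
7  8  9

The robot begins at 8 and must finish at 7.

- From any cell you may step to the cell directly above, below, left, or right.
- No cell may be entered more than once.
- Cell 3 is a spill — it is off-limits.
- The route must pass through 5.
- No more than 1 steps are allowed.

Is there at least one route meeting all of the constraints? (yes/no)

Even ignoring the no-revisit rule, getting from 8 to 7 via 5 needs at least 1 + 2 = 3 moves (Manhattan distance per leg), which exceeds the 1-move limit.

no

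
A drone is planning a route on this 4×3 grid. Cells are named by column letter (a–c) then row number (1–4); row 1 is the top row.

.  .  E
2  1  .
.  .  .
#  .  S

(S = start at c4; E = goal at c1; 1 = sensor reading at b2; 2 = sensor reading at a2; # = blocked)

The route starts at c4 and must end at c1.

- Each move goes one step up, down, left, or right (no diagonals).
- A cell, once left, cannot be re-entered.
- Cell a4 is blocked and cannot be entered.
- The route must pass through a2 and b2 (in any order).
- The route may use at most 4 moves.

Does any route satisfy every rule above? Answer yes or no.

Even ignoring the no-revisit rule, getting from c4 to c1, taking the cheapest ordering c4 → b2 → a2 → c1 needs at least 3 + 1 + 3 = 7 moves (Manhattan distance per leg), which exceeds the 4-move limit.

no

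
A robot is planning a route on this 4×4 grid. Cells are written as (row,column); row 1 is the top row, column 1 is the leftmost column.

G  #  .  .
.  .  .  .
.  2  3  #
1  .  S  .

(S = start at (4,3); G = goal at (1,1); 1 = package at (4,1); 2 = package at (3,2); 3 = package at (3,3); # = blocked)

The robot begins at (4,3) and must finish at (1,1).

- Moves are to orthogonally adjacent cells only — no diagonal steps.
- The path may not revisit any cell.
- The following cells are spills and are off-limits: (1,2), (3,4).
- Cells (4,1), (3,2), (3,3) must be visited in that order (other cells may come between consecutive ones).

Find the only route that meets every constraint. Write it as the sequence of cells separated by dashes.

The waypoints must appear in the order (4,1), (3,2), (3,3), with no cell reused.
Route from (4,3): left 2 to (4,1), up 1 to (3,1), right 2 to (3,3), up 1 to (2,3), left 2 to (2,1), up 1 to (1,1) — 9 moves in all.
Check: order respected (1 at step 2, 2 at step 4, 3 at step 5).

(4,3) - (4,2) - (4,1) - (3,1) - (3,2) - (3,3) - (2,3) - (2,2) - (2,1) - (1,1)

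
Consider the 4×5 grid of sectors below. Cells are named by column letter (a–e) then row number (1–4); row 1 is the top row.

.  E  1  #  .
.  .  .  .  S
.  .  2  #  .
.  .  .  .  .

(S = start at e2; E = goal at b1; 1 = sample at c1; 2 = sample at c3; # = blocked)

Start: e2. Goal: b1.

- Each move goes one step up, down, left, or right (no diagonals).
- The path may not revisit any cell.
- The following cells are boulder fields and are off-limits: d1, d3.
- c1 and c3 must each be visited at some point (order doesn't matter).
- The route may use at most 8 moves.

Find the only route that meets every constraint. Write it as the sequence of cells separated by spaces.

e2 e3 e4 d4 c4 c3 c2 c1 b1

Any route must reach c1 and c3 and still end at b1 within 8 moves, so the order of the required stops is forced.
Route from e2: 2× down (reaching e4), 2× left (reaching c4), 3× up (reaching c1), left to b1 — 8 moves in all.
Check: all required cells visited; 8 ≤ 8 moves.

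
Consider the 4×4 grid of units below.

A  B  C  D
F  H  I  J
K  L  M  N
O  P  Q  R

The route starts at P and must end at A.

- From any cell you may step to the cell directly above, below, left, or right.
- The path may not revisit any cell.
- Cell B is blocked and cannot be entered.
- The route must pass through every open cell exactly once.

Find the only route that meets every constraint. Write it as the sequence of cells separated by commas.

Need to visit all 15 open cells exactly once, starting at P and ending at A.
Cell O has only two open neighbours (K and P), so the path must pass straight through it: one of those is the cell it's entered from and the other is where it exits.
Route from P: left to O, up to K, 2× right (reaching M), down to Q, right to R, 3× up (reaching D), left to C, down to I, 2× left (reaching F), up to A — 14 moves in all.
Check: all 15 open cells covered.

P, O, K, L, M, Q, R, N, J, D, C, I, H, F, A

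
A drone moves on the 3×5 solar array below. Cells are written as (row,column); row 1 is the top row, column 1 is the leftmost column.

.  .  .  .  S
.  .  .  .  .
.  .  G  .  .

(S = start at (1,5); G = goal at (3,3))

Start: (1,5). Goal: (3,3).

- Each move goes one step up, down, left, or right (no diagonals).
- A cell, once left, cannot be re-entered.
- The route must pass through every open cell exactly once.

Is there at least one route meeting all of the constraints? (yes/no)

One route that works: (1,5) → (2,5) → (3,5) → (3,4) → (2,4) → (1,4) → (1,3) → (2,3) → (2,2) → (1,2) → (1,1) → (2,1) → (3,1) → (3,2) → (3,3).

yes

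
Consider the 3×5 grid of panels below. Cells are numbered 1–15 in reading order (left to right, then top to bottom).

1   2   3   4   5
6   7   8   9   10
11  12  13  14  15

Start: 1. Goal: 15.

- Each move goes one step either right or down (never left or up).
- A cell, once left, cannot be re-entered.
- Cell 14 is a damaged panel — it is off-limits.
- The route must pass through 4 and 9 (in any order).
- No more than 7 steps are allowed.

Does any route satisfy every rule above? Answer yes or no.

yes

One route that works: 1 → 2 → 3 → 4 → 9 → 10 → 15.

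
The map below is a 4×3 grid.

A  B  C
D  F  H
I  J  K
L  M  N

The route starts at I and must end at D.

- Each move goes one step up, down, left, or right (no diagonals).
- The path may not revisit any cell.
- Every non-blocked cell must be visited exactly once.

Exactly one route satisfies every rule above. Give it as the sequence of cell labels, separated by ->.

I -> L -> M -> N -> K -> J -> F -> H -> C -> B -> A -> D

Need to visit all 12 open cells exactly once, starting at I and ending at D.
Cell L has only two open neighbours (I and M), so the path must pass straight through it: one of those is the cell it's entered from and the other is where it exits.
Route from I: down to L, 2× right (reaching N), up to K, left to J, up to F, right to H, up to C, 2× left (reaching A), down to D — 11 moves in all.
Check: all 12 open cells covered.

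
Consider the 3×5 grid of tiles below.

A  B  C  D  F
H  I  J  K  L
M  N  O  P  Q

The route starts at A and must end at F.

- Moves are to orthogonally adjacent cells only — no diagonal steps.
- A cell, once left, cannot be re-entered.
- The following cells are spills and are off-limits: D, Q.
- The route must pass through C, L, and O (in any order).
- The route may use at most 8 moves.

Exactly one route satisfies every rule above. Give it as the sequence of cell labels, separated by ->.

The budget equals the shortest possible length, so every move has to be on a shortest route through the required cells.
Route from A: 2× right (reaching C), 2× down (reaching O), right to P, up to K, right to L, up to F — 8 moves in all.
Check: all required cells visited; 8 ≤ 8 moves.

A -> B -> C -> J -> O -> P -> K -> L -> F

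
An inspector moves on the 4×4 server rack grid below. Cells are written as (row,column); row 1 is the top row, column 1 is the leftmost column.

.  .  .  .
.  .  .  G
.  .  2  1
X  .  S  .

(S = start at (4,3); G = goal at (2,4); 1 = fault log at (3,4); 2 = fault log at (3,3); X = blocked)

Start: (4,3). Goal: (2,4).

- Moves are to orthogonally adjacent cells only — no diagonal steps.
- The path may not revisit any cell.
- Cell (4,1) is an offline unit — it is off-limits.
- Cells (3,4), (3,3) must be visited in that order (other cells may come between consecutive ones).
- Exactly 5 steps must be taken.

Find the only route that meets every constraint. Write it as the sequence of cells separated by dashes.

(4,3) - (4,4) - (3,4) - (3,3) - (2,3) - (2,4)

The waypoints must appear in the order (3,4), (3,3), with no cell reused.
Route from (4,3): right 1 to (4,4), up 1 to (3,4), left 1 to (3,3), up 1 to (2,3), right 1 to (2,4) — 5 moves in all.
Check: order respected (1 at step 2, 2 at step 3); 5 moves as required.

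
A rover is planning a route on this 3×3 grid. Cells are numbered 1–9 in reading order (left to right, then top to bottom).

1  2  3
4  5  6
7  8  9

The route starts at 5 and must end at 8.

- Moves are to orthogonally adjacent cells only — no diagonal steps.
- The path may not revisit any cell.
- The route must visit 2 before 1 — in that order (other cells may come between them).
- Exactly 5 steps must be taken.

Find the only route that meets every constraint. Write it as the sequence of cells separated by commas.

The waypoints must appear in the order 2, 1, with no cell reused.
Route from 5: up to 2, left to 1, 2× down (reaching 7), right to 8 — 5 moves in all.
Check: order respected (2 at step 1, 1 at step 2); 5 moves as required.

5, 2, 1, 4, 7, 8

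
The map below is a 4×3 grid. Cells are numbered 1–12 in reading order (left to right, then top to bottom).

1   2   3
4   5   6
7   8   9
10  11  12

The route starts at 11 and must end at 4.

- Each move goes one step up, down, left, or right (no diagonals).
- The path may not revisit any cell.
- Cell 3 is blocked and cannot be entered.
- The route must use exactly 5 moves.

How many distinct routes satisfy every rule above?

6

Need simple routes of exactly 5 moves from 11 to 4 (Manhattan distance 3, so 1 moves are spent on a detour and 1 undoing it).
Enumerating: 11 8 5 2 1 4 | 11 8 9 6 5 4 | 11 10 7 8 5 4 | 11 12 9 6 5 4 | 11 12 9 8 5 4 | 11 12 9 8 7 4.
That gives 6 routes.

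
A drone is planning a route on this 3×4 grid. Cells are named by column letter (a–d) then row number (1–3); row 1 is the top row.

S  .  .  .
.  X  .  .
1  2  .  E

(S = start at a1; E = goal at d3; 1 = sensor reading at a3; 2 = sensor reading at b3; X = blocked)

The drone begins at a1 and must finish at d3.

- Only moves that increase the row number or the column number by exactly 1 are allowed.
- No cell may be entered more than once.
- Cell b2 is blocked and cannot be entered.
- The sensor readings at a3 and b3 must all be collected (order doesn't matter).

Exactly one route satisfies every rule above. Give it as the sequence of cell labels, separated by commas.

Moves only go right or down, so the column and row indices never decrease.
Route from a1: down 2 to a3, right 3 to d3 — 5 moves in all.
Check: all required cells visited.

a1, a2, a3, b3, c3, d3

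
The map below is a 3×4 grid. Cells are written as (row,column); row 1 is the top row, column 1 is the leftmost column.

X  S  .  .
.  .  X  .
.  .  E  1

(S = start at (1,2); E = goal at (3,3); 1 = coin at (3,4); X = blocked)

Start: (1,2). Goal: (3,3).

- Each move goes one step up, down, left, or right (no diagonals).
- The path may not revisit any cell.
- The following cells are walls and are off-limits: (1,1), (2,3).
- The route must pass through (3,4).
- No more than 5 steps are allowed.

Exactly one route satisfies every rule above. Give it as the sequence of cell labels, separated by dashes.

The budget equals the shortest possible length, so every move has to be on a shortest route through the required cells.
Route from (1,2): 2× right (reaching (1,4)), 2× down (reaching (3,4)), left to (3,3) — 5 moves in all.
Check: all required cells visited; 5 ≤ 5 moves.

(1,2) - (1,3) - (1,4) - (2,4) - (3,4) - (3,3)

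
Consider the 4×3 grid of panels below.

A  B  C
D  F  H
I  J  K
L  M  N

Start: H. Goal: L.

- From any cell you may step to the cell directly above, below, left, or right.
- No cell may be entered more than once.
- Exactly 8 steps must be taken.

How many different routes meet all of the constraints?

Need simple routes of exactly 8 moves from H to L (Manhattan distance 4, so 2 moves are spent on a detour and 2 undoing it).
Branch systematically from the start, pruning whenever the remaining move budget drops below the Manhattan distance to L or differs from it in parity. Grouping the completions by first move — via C: 5; via K: 2; via F: 2 — and summing: 5 + 2 + 2 = 9.
That gives 9 routes.

9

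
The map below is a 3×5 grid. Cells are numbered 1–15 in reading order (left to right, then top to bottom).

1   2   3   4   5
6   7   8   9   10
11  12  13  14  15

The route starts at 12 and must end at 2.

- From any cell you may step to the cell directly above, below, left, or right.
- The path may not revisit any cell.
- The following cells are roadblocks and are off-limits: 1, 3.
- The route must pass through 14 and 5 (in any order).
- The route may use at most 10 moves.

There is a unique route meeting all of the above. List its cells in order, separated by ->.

12 -> 13 -> 14 -> 15 -> 10 -> 5 -> 4 -> 9 -> 8 -> 7 -> 2

The 10-move cap with required stops at 14, 5 leaves no slack for detours.
Route from 12: right 3 to 15, up 2 to 5, left 1 to 4, down 1 to 9, left 2 to 7, up 1 to 2 — 10 moves in all.
Check: all required cells visited; 10 ≤ 10 moves.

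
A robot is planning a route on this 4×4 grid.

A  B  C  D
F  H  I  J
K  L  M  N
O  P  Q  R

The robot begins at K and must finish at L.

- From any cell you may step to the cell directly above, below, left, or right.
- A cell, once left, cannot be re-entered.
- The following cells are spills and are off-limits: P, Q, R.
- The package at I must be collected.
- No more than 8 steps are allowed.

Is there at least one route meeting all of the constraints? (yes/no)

yes

One route that works: K → F → H → I → M → L.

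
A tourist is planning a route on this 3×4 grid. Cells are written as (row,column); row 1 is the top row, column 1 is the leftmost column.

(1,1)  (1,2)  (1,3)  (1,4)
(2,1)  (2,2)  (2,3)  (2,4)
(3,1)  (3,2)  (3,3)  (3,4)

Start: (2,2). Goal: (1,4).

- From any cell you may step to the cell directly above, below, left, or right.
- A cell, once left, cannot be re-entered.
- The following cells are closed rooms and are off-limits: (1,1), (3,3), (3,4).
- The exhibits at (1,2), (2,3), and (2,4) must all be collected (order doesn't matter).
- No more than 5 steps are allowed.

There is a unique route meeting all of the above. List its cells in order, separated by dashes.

(2,2) - (1,2) - (1,3) - (2,3) - (2,4) - (1,4)

The budget equals the shortest possible length, so every move has to be on a shortest route through the required cells.
Route from (2,2): up to (1,2), right to (1,3), down to (2,3), right to (2,4), up to (1,4) — 5 moves in all.
Check: all required cells visited; 5 ≤ 5 moves.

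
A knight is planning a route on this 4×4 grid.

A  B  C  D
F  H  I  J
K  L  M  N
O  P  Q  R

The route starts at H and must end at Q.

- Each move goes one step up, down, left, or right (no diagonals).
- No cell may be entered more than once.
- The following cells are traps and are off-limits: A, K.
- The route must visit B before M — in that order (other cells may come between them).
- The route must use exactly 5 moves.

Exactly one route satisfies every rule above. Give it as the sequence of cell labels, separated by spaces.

H B C I M Q

The waypoints must appear in the order B, M, with no cell reused.
Route from H: up 1 to B, right 1 to C, down 3 to Q — 5 moves in all.
Check: order respected (B at step 1, M at step 4); 5 moves as required.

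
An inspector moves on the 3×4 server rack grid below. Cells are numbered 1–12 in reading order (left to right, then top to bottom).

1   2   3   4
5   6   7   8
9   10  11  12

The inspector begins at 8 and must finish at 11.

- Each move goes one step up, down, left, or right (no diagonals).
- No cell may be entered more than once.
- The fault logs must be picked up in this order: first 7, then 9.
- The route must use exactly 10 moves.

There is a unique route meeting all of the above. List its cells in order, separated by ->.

The waypoints must appear in the order 7, 9, with no cell reused.
Route from 8: up to 4, left to 3, down to 7, left to 6, up to 2, left to 1, 2× down (reaching 9), 2× right (reaching 11) — 10 moves in all.
Check: order respected (7 at step 3, 9 at step 8); 10 moves as required.

8 -> 4 -> 3 -> 7 -> 6 -> 2 -> 1 -> 5 -> 9 -> 10 -> 11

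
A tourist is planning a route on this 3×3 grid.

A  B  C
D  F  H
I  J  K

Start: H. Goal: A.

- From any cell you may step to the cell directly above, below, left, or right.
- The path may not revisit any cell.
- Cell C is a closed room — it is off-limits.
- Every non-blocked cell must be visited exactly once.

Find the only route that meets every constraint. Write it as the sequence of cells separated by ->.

Need to visit all 8 open cells exactly once, starting at H and ending at A.
Cell I has only two open neighbours (D and J), so the path must pass straight through it: one of those is the cell it's entered from and the other is where it exits.
Route from H: down to K, 2× left (reaching I), up to D, right to F, up to B, left to A — 7 moves in all.
Check: all 8 open cells covered.

H -> K -> J -> I -> D -> F -> B -> A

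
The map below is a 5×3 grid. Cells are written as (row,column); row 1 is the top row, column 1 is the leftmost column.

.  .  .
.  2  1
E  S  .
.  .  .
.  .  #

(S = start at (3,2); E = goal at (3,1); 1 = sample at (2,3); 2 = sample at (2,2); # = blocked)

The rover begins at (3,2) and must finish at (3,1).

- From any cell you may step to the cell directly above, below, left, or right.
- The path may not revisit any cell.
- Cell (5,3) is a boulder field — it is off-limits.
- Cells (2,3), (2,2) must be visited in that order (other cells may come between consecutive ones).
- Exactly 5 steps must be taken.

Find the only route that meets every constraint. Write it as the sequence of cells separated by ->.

The waypoints must appear in the order (2,3), (2,2), with no cell reused.
Route from (3,2): right to (3,3), up to (2,3), 2× left (reaching (2,1)), down to (3,1) — 5 moves in all.
Check: order respected (1 at step 2, 2 at step 3); 5 moves as required.

(3,2) -> (3,3) -> (2,3) -> (2,2) -> (2,1) -> (3,1)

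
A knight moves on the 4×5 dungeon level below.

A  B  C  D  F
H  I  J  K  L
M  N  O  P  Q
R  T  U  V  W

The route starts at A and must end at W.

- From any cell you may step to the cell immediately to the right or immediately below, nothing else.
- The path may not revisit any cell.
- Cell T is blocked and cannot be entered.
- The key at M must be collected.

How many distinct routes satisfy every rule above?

3

A right/down-only route from A to W makes exactly 3 down-moves and 4 right-moves in some order.
With no other constraints that would be C(7,3) = 35 routes.
Split at M and multiply the segment counts (each segment already excludes blocked cells): A→M: 1; M→W: 3; product = 3.
That gives 3 routes.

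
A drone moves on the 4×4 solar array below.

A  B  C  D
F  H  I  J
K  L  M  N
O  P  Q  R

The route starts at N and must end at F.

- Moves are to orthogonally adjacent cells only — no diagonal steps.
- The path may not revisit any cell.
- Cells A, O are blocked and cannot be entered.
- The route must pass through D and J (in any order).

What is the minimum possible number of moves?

Any route passes through D and J in some order between N and F. Summing Manhattan distances along each leg and taking the cheapest ordering (N → J → D → F) gives a lower bound of 1 + 1 + 4 = 6 moves.
A route of 6 moves achieves this: N → J → D → C → I → H → F.
Since 6 matches the lower bound, it is optimal.

6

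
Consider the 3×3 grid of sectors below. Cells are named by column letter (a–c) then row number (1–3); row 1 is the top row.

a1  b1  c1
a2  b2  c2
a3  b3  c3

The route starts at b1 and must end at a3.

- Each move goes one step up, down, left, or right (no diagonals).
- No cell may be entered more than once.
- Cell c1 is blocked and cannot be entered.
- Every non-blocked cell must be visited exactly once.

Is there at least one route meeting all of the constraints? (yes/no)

One route that works: b1 → a1 → a2 → b2 → c2 → c3 → b3 → a3.

yes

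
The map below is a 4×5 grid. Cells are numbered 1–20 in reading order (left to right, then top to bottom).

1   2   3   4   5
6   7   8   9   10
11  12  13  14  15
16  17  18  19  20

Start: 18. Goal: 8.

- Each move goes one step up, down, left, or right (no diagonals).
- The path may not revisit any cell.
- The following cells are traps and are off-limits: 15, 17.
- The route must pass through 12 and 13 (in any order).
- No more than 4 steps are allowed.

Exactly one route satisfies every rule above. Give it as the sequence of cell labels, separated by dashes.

The 4-move cap with required stops at 12, 13 leaves no slack for detours.
Route from 18: up 1 to 13, left 1 to 12, up 1 to 7, right 1 to 8 — 4 moves in all.
Check: all required cells visited; 4 ≤ 4 moves.

18 - 13 - 12 - 7 - 8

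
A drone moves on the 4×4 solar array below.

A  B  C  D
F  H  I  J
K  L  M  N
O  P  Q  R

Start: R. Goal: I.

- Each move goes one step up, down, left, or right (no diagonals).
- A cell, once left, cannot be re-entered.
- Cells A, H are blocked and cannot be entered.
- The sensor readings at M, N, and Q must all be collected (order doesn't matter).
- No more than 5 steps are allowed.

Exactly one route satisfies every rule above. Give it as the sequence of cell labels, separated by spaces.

The 5-move cap with required stops at M, N, Q leaves no slack for detours.
Route from R: left 1 to Q, up 1 to M, right 1 to N, up 1 to J, left 1 to I — 5 moves in all.
Check: all required cells visited; 5 ≤ 5 moves.

R Q M N J I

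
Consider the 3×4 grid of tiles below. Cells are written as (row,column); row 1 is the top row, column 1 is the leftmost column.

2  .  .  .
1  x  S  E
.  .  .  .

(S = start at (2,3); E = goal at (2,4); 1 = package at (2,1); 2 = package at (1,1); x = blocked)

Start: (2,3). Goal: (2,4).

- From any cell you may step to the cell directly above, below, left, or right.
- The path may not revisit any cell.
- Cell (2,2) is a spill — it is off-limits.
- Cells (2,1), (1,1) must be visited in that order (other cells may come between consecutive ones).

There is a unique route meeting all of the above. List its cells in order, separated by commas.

(2,3), (3,3), (3,2), (3,1), (2,1), (1,1), (1,2), (1,3), (1,4), (2,4)

The waypoints must appear in the order (2,1), (1,1), with no cell reused.
Route from (2,3): down 1 to (3,3), left 2 to (3,1), up 2 to (1,1), right 3 to (1,4), down 1 to (2,4) — 9 moves in all.
Check: order respected (1 at step 4, 2 at step 5).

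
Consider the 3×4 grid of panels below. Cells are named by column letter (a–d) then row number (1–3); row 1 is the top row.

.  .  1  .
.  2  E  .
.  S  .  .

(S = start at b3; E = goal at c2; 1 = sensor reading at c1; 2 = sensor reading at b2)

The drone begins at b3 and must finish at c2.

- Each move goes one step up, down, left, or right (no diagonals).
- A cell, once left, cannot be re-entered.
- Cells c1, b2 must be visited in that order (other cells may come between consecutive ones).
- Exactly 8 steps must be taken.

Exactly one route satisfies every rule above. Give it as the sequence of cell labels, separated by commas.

The waypoints must appear in the order c1, b2, with no cell reused.
Route from b3: right 2 to d3, up 2 to d1, left 2 to b1, down 1 to b2, right 1 to c2 — 8 moves in all.
Check: order respected (1 at step 5, 2 at step 7); 8 moves as required.

b3, c3, d3, d2, d1, c1, b1, b2, c2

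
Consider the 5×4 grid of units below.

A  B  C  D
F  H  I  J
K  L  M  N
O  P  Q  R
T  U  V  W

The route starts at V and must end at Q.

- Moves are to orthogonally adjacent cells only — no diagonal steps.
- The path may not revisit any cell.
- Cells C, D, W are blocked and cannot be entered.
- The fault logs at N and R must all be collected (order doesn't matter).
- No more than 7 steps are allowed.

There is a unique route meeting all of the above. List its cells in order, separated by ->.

V -> U -> P -> L -> M -> N -> R -> Q

Any route must reach N and R and still end at Q within 7 moves, so the order of the required stops is forced.
Route from V: left 1 to U, up 2 to L, right 2 to N, down 1 to R, left 1 to Q — 7 moves in all.
Check: all required cells visited; 7 ≤ 7 moves.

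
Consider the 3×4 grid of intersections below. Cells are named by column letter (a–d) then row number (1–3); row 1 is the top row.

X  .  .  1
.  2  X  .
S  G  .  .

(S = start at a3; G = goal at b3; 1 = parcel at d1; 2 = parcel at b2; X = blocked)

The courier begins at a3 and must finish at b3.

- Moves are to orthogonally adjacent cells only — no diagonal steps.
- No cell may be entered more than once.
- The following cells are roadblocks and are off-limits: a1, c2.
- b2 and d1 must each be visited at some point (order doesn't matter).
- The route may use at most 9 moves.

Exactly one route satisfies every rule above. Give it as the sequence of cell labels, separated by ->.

a3 -> a2 -> b2 -> b1 -> c1 -> d1 -> d2 -> d3 -> c3 -> b3

The 9-move cap with required stops at b2, d1 leaves no slack for detours.
Route from a3: up 1 to a2, right 1 to b2, up 1 to b1, right 2 to d1, down 2 to d3, left 2 to b3 — 9 moves in all.
Check: all required cells visited; 9 ≤ 9 moves.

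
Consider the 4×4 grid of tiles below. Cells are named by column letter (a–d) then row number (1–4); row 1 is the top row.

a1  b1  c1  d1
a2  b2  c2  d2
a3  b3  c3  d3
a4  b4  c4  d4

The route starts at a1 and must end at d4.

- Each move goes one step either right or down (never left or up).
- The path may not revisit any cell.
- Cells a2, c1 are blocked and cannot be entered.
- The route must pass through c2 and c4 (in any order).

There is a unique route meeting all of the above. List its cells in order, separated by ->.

Moves only go right or down, so the column and row indices never decrease.
Route from a1: right to b1, down to b2, right to c2, 2× down (reaching c4), right to d4 — 6 moves in all.
Check: all required cells visited.

a1 -> b1 -> b2 -> c2 -> c3 -> c4 -> d4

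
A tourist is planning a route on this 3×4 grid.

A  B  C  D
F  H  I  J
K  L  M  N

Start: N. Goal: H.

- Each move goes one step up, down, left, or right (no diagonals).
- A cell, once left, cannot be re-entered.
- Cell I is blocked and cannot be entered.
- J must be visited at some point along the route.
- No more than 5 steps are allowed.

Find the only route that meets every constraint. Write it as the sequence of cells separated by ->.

The budget equals the shortest possible length, so every move has to be on a shortest route through the required cells.
Route from N: up 2 to D, left 2 to B, down 1 to H — 5 moves in all.
Check: all required cells visited; 5 ≤ 5 moves.

N -> J -> D -> C -> B -> H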